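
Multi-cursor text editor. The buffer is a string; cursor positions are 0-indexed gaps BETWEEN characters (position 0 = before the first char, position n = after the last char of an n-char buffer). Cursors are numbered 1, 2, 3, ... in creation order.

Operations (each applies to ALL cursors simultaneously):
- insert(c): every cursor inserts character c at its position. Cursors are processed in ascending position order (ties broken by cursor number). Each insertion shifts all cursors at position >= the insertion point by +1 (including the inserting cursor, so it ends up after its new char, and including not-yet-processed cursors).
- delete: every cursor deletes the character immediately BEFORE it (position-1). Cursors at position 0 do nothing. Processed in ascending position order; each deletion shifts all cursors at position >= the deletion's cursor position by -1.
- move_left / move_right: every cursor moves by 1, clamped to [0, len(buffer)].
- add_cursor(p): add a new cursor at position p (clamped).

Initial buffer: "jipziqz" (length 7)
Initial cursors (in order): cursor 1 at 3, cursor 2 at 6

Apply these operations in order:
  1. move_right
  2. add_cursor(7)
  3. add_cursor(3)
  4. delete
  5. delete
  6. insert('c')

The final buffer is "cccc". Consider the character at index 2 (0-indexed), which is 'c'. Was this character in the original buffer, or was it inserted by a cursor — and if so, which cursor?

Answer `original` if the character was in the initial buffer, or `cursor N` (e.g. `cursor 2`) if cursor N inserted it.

After op 1 (move_right): buffer="jipziqz" (len 7), cursors c1@4 c2@7, authorship .......
After op 2 (add_cursor(7)): buffer="jipziqz" (len 7), cursors c1@4 c2@7 c3@7, authorship .......
After op 3 (add_cursor(3)): buffer="jipziqz" (len 7), cursors c4@3 c1@4 c2@7 c3@7, authorship .......
After op 4 (delete): buffer="jii" (len 3), cursors c1@2 c4@2 c2@3 c3@3, authorship ...
After op 5 (delete): buffer="" (len 0), cursors c1@0 c2@0 c3@0 c4@0, authorship 
After op 6 (insert('c')): buffer="cccc" (len 4), cursors c1@4 c2@4 c3@4 c4@4, authorship 1234
Authorship (.=original, N=cursor N): 1 2 3 4
Index 2: author = 3

Answer: cursor 3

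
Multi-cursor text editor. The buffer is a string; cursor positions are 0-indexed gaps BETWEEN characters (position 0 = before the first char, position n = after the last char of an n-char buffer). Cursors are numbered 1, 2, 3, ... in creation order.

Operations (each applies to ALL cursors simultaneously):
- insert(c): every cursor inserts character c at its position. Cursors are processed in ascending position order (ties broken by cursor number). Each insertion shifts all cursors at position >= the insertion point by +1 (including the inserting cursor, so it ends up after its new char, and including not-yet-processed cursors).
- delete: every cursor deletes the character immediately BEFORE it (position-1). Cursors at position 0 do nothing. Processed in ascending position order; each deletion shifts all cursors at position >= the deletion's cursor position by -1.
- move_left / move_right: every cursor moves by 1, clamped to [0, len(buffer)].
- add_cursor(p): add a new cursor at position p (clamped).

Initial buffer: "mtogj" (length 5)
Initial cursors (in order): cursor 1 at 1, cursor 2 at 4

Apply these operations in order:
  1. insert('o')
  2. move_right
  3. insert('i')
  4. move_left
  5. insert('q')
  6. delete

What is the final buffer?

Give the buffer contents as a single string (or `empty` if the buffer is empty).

Answer: motiogoji

Derivation:
After op 1 (insert('o')): buffer="motogoj" (len 7), cursors c1@2 c2@6, authorship .1...2.
After op 2 (move_right): buffer="motogoj" (len 7), cursors c1@3 c2@7, authorship .1...2.
After op 3 (insert('i')): buffer="motiogoji" (len 9), cursors c1@4 c2@9, authorship .1.1..2.2
After op 4 (move_left): buffer="motiogoji" (len 9), cursors c1@3 c2@8, authorship .1.1..2.2
After op 5 (insert('q')): buffer="motqiogojqi" (len 11), cursors c1@4 c2@10, authorship .1.11..2.22
After op 6 (delete): buffer="motiogoji" (len 9), cursors c1@3 c2@8, authorship .1.1..2.2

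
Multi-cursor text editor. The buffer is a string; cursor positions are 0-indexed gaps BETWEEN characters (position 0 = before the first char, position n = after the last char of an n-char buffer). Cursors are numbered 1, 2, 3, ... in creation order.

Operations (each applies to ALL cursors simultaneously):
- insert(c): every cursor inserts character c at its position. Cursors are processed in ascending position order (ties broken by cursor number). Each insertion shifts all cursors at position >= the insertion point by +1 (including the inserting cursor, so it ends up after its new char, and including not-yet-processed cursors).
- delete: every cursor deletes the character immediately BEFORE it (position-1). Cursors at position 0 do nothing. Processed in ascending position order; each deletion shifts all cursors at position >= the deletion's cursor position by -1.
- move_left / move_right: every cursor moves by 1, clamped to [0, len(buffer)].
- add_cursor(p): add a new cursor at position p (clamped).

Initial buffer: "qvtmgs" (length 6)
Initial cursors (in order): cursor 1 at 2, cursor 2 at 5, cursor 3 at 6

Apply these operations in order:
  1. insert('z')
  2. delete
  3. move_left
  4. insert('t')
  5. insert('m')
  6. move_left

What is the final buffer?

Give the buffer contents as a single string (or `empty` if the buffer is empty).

After op 1 (insert('z')): buffer="qvztmgzsz" (len 9), cursors c1@3 c2@7 c3@9, authorship ..1...2.3
After op 2 (delete): buffer="qvtmgs" (len 6), cursors c1@2 c2@5 c3@6, authorship ......
After op 3 (move_left): buffer="qvtmgs" (len 6), cursors c1@1 c2@4 c3@5, authorship ......
After op 4 (insert('t')): buffer="qtvtmtgts" (len 9), cursors c1@2 c2@6 c3@8, authorship .1...2.3.
After op 5 (insert('m')): buffer="qtmvtmtmgtms" (len 12), cursors c1@3 c2@8 c3@11, authorship .11...22.33.
After op 6 (move_left): buffer="qtmvtmtmgtms" (len 12), cursors c1@2 c2@7 c3@10, authorship .11...22.33.

Answer: qtmvtmtmgtms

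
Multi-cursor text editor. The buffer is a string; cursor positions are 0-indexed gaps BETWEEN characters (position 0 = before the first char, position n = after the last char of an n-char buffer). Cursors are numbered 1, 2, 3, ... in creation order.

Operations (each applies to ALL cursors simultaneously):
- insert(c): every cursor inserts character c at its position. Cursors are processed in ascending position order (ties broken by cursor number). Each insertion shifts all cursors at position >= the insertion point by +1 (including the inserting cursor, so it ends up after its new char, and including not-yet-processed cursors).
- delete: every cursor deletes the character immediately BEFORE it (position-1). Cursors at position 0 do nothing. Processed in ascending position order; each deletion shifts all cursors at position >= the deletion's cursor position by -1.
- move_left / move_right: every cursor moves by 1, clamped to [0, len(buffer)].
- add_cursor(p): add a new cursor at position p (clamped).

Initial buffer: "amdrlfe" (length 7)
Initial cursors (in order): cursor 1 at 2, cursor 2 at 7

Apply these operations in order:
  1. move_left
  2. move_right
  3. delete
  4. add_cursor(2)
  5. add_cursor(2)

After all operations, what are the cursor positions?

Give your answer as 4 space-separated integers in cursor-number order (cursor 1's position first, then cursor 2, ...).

Answer: 1 5 2 2

Derivation:
After op 1 (move_left): buffer="amdrlfe" (len 7), cursors c1@1 c2@6, authorship .......
After op 2 (move_right): buffer="amdrlfe" (len 7), cursors c1@2 c2@7, authorship .......
After op 3 (delete): buffer="adrlf" (len 5), cursors c1@1 c2@5, authorship .....
After op 4 (add_cursor(2)): buffer="adrlf" (len 5), cursors c1@1 c3@2 c2@5, authorship .....
After op 5 (add_cursor(2)): buffer="adrlf" (len 5), cursors c1@1 c3@2 c4@2 c2@5, authorship .....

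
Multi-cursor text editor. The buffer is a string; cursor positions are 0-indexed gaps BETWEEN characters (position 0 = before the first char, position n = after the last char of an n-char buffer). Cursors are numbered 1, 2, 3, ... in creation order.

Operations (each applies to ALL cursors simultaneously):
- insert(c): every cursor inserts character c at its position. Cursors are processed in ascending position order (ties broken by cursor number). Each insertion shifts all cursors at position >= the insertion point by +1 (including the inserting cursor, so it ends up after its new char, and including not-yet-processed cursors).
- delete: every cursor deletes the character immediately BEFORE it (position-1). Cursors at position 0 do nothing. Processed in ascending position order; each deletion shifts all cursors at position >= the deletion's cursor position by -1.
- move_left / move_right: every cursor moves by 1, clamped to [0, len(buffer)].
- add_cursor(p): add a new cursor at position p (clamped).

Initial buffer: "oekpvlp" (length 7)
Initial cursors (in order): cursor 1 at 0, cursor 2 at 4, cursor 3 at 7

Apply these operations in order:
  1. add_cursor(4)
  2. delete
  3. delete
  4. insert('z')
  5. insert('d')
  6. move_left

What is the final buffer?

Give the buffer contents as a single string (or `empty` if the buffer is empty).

Answer: zzzdddvzd

Derivation:
After op 1 (add_cursor(4)): buffer="oekpvlp" (len 7), cursors c1@0 c2@4 c4@4 c3@7, authorship .......
After op 2 (delete): buffer="oevl" (len 4), cursors c1@0 c2@2 c4@2 c3@4, authorship ....
After op 3 (delete): buffer="v" (len 1), cursors c1@0 c2@0 c4@0 c3@1, authorship .
After op 4 (insert('z')): buffer="zzzvz" (len 5), cursors c1@3 c2@3 c4@3 c3@5, authorship 124.3
After op 5 (insert('d')): buffer="zzzdddvzd" (len 9), cursors c1@6 c2@6 c4@6 c3@9, authorship 124124.33
After op 6 (move_left): buffer="zzzdddvzd" (len 9), cursors c1@5 c2@5 c4@5 c3@8, authorship 124124.33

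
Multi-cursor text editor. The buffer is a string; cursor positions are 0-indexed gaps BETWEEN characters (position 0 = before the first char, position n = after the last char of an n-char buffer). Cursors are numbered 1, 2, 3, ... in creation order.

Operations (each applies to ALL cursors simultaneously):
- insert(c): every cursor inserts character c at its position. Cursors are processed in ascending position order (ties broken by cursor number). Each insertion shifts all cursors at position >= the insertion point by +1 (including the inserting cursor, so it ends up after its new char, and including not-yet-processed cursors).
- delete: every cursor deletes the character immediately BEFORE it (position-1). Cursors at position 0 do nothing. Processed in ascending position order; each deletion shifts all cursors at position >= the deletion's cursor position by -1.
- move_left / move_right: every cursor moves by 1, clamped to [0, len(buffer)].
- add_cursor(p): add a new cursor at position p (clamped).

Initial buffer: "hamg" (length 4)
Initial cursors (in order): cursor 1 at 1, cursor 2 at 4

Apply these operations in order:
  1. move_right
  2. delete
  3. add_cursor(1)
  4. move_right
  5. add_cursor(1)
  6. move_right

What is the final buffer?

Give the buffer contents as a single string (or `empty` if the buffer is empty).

Answer: hm

Derivation:
After op 1 (move_right): buffer="hamg" (len 4), cursors c1@2 c2@4, authorship ....
After op 2 (delete): buffer="hm" (len 2), cursors c1@1 c2@2, authorship ..
After op 3 (add_cursor(1)): buffer="hm" (len 2), cursors c1@1 c3@1 c2@2, authorship ..
After op 4 (move_right): buffer="hm" (len 2), cursors c1@2 c2@2 c3@2, authorship ..
After op 5 (add_cursor(1)): buffer="hm" (len 2), cursors c4@1 c1@2 c2@2 c3@2, authorship ..
After op 6 (move_right): buffer="hm" (len 2), cursors c1@2 c2@2 c3@2 c4@2, authorship ..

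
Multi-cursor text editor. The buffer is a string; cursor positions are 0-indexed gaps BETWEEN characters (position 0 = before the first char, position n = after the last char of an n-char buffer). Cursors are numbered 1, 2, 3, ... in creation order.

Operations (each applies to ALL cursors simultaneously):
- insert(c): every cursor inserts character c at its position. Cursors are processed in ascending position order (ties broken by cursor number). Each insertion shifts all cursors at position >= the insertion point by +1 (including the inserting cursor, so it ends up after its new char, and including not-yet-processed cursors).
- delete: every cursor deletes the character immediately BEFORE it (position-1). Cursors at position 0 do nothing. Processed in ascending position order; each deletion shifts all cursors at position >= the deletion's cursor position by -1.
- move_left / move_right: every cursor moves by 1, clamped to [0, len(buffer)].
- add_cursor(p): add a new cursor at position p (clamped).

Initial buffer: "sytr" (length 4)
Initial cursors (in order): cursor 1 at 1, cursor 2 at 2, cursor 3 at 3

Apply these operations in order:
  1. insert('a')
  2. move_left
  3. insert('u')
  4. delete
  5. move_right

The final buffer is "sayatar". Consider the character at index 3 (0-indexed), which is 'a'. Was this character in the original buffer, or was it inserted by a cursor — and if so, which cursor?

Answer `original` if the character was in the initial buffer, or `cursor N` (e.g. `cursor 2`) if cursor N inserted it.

Answer: cursor 2

Derivation:
After op 1 (insert('a')): buffer="sayatar" (len 7), cursors c1@2 c2@4 c3@6, authorship .1.2.3.
After op 2 (move_left): buffer="sayatar" (len 7), cursors c1@1 c2@3 c3@5, authorship .1.2.3.
After op 3 (insert('u')): buffer="suayuatuar" (len 10), cursors c1@2 c2@5 c3@8, authorship .11.22.33.
After op 4 (delete): buffer="sayatar" (len 7), cursors c1@1 c2@3 c3@5, authorship .1.2.3.
After op 5 (move_right): buffer="sayatar" (len 7), cursors c1@2 c2@4 c3@6, authorship .1.2.3.
Authorship (.=original, N=cursor N): . 1 . 2 . 3 .
Index 3: author = 2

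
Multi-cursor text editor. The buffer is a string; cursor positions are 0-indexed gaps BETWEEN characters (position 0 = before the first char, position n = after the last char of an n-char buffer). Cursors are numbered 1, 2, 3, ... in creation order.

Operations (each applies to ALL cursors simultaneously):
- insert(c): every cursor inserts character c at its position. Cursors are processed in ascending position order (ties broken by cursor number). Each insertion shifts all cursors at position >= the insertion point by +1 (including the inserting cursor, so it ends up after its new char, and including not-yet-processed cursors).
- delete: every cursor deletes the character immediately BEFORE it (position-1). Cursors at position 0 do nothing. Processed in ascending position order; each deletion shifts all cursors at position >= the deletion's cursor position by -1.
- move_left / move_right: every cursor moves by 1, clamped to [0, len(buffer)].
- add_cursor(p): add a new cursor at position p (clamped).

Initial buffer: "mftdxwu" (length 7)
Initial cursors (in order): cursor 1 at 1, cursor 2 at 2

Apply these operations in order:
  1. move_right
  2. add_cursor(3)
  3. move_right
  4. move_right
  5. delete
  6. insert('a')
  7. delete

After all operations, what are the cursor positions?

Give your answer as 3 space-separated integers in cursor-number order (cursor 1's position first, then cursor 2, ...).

After op 1 (move_right): buffer="mftdxwu" (len 7), cursors c1@2 c2@3, authorship .......
After op 2 (add_cursor(3)): buffer="mftdxwu" (len 7), cursors c1@2 c2@3 c3@3, authorship .......
After op 3 (move_right): buffer="mftdxwu" (len 7), cursors c1@3 c2@4 c3@4, authorship .......
After op 4 (move_right): buffer="mftdxwu" (len 7), cursors c1@4 c2@5 c3@5, authorship .......
After op 5 (delete): buffer="mfwu" (len 4), cursors c1@2 c2@2 c3@2, authorship ....
After op 6 (insert('a')): buffer="mfaaawu" (len 7), cursors c1@5 c2@5 c3@5, authorship ..123..
After op 7 (delete): buffer="mfwu" (len 4), cursors c1@2 c2@2 c3@2, authorship ....

Answer: 2 2 2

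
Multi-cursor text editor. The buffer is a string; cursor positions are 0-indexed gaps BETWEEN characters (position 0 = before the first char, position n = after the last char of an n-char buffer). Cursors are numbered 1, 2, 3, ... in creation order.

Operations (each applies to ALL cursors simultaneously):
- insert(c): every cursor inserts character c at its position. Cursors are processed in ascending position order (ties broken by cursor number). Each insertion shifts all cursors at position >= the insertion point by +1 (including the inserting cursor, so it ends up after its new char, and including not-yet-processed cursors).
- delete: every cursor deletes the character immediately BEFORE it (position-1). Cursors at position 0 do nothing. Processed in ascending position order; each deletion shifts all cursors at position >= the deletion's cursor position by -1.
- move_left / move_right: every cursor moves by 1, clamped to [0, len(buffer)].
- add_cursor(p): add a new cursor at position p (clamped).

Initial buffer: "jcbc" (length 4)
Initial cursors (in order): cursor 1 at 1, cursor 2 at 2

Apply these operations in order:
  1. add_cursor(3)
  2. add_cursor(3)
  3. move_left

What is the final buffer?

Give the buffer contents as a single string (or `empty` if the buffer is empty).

After op 1 (add_cursor(3)): buffer="jcbc" (len 4), cursors c1@1 c2@2 c3@3, authorship ....
After op 2 (add_cursor(3)): buffer="jcbc" (len 4), cursors c1@1 c2@2 c3@3 c4@3, authorship ....
After op 3 (move_left): buffer="jcbc" (len 4), cursors c1@0 c2@1 c3@2 c4@2, authorship ....

Answer: jcbc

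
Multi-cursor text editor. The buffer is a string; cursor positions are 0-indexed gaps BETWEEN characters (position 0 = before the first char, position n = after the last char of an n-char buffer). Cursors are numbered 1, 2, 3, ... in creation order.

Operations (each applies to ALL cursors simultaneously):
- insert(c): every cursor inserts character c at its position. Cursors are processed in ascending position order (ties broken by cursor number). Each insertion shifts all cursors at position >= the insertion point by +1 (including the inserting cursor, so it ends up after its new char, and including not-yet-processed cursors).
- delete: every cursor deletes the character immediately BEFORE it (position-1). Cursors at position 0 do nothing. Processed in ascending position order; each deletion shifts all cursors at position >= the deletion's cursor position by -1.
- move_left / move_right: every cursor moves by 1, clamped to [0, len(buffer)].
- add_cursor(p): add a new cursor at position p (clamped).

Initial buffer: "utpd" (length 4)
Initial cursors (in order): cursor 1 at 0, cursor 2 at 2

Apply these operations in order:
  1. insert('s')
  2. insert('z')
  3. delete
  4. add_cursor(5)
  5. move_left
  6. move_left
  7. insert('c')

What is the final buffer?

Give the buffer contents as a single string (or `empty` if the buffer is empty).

After op 1 (insert('s')): buffer="sutspd" (len 6), cursors c1@1 c2@4, authorship 1..2..
After op 2 (insert('z')): buffer="szutszpd" (len 8), cursors c1@2 c2@6, authorship 11..22..
After op 3 (delete): buffer="sutspd" (len 6), cursors c1@1 c2@4, authorship 1..2..
After op 4 (add_cursor(5)): buffer="sutspd" (len 6), cursors c1@1 c2@4 c3@5, authorship 1..2..
After op 5 (move_left): buffer="sutspd" (len 6), cursors c1@0 c2@3 c3@4, authorship 1..2..
After op 6 (move_left): buffer="sutspd" (len 6), cursors c1@0 c2@2 c3@3, authorship 1..2..
After op 7 (insert('c')): buffer="csuctcspd" (len 9), cursors c1@1 c2@4 c3@6, authorship 11.2.32..

Answer: csuctcspd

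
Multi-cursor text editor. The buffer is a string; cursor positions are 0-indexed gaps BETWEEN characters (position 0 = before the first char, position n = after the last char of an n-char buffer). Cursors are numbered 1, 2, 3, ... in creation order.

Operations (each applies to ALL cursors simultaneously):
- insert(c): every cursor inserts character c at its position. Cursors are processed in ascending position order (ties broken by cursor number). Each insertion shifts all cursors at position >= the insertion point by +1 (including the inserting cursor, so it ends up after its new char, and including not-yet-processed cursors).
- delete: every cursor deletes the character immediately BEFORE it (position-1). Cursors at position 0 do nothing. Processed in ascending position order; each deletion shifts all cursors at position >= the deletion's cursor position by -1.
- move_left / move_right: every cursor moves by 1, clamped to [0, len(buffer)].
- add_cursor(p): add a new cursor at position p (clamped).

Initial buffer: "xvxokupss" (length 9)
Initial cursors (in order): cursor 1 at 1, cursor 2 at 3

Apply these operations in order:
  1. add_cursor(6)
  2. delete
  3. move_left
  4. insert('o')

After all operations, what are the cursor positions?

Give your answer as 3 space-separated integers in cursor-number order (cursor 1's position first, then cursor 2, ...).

After op 1 (add_cursor(6)): buffer="xvxokupss" (len 9), cursors c1@1 c2@3 c3@6, authorship .........
After op 2 (delete): buffer="vokpss" (len 6), cursors c1@0 c2@1 c3@3, authorship ......
After op 3 (move_left): buffer="vokpss" (len 6), cursors c1@0 c2@0 c3@2, authorship ......
After op 4 (insert('o')): buffer="oovookpss" (len 9), cursors c1@2 c2@2 c3@5, authorship 12..3....

Answer: 2 2 5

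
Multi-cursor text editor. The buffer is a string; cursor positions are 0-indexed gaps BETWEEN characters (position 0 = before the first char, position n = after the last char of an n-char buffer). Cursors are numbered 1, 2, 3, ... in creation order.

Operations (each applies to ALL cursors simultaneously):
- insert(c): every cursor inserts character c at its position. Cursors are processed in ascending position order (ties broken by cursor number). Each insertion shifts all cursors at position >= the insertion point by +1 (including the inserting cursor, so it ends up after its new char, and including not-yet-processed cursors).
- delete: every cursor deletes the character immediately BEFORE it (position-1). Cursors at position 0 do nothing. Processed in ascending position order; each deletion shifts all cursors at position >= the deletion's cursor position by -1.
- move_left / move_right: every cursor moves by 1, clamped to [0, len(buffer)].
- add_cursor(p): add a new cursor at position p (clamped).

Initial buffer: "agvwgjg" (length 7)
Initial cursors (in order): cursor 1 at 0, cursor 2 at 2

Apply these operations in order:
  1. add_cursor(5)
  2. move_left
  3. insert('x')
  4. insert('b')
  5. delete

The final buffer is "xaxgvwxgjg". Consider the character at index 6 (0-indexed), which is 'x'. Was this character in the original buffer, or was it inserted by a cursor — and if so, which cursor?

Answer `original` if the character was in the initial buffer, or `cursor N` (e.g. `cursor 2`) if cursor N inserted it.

Answer: cursor 3

Derivation:
After op 1 (add_cursor(5)): buffer="agvwgjg" (len 7), cursors c1@0 c2@2 c3@5, authorship .......
After op 2 (move_left): buffer="agvwgjg" (len 7), cursors c1@0 c2@1 c3@4, authorship .......
After op 3 (insert('x')): buffer="xaxgvwxgjg" (len 10), cursors c1@1 c2@3 c3@7, authorship 1.2...3...
After op 4 (insert('b')): buffer="xbaxbgvwxbgjg" (len 13), cursors c1@2 c2@5 c3@10, authorship 11.22...33...
After op 5 (delete): buffer="xaxgvwxgjg" (len 10), cursors c1@1 c2@3 c3@7, authorship 1.2...3...
Authorship (.=original, N=cursor N): 1 . 2 . . . 3 . . .
Index 6: author = 3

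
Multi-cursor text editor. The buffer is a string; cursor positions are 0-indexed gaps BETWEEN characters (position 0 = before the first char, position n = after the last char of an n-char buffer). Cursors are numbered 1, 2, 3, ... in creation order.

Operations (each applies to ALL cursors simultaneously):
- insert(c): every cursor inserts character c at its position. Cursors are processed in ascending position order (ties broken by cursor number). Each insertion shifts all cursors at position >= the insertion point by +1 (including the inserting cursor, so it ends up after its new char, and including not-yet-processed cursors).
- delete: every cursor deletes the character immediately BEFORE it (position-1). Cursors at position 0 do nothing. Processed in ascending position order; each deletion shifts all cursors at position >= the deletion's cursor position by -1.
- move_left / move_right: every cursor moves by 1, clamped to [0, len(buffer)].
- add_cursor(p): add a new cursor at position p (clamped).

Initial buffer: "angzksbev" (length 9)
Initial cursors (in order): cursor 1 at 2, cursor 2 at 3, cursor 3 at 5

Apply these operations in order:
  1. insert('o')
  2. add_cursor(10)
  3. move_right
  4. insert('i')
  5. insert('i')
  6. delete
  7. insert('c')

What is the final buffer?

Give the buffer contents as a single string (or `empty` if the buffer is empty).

After op 1 (insert('o')): buffer="anogozkosbev" (len 12), cursors c1@3 c2@5 c3@8, authorship ..1.2..3....
After op 2 (add_cursor(10)): buffer="anogozkosbev" (len 12), cursors c1@3 c2@5 c3@8 c4@10, authorship ..1.2..3....
After op 3 (move_right): buffer="anogozkosbev" (len 12), cursors c1@4 c2@6 c3@9 c4@11, authorship ..1.2..3....
After op 4 (insert('i')): buffer="anogiozikosibeiv" (len 16), cursors c1@5 c2@8 c3@12 c4@15, authorship ..1.12.2.3.3..4.
After op 5 (insert('i')): buffer="anogiioziikosiibeiiv" (len 20), cursors c1@6 c2@10 c3@15 c4@19, authorship ..1.112.22.3.33..44.
After op 6 (delete): buffer="anogiozikosibeiv" (len 16), cursors c1@5 c2@8 c3@12 c4@15, authorship ..1.12.2.3.3..4.
After op 7 (insert('c')): buffer="anogicozickosicbeicv" (len 20), cursors c1@6 c2@10 c3@15 c4@19, authorship ..1.112.22.3.33..44.

Answer: anogicozickosicbeicv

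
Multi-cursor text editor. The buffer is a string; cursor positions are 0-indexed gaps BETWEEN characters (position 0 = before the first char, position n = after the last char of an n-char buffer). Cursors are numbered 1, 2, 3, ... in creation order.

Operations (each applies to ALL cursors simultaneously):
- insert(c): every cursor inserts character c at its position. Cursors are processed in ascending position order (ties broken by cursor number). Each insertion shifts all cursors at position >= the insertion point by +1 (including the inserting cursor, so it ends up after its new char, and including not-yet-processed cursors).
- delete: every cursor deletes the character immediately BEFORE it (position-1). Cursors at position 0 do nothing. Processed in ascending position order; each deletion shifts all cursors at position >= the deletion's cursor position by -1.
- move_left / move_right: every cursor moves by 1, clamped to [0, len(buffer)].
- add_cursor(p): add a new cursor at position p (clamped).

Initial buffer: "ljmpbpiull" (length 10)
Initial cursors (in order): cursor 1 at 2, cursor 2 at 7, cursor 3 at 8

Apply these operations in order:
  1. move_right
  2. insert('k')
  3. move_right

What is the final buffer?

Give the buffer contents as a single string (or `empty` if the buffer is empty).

After op 1 (move_right): buffer="ljmpbpiull" (len 10), cursors c1@3 c2@8 c3@9, authorship ..........
After op 2 (insert('k')): buffer="ljmkpbpiuklkl" (len 13), cursors c1@4 c2@10 c3@12, authorship ...1.....2.3.
After op 3 (move_right): buffer="ljmkpbpiuklkl" (len 13), cursors c1@5 c2@11 c3@13, authorship ...1.....2.3.

Answer: ljmkpbpiuklkl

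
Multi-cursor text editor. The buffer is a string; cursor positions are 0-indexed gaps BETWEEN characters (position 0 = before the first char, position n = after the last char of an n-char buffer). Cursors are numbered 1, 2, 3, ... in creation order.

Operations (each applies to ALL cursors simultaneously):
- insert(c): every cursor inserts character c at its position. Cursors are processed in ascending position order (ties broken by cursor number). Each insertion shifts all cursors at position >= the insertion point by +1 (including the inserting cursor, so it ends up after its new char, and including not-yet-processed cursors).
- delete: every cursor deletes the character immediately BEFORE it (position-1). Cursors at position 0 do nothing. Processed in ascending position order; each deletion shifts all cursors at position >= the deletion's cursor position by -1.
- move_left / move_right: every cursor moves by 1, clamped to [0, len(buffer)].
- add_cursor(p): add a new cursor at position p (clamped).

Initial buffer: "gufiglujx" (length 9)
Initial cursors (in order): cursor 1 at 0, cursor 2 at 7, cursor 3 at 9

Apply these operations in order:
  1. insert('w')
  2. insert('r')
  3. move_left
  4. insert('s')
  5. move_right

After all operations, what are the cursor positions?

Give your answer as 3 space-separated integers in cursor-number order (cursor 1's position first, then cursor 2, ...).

Answer: 3 13 18

Derivation:
After op 1 (insert('w')): buffer="wgufigluwjxw" (len 12), cursors c1@1 c2@9 c3@12, authorship 1.......2..3
After op 2 (insert('r')): buffer="wrgufigluwrjxwr" (len 15), cursors c1@2 c2@11 c3@15, authorship 11.......22..33
After op 3 (move_left): buffer="wrgufigluwrjxwr" (len 15), cursors c1@1 c2@10 c3@14, authorship 11.......22..33
After op 4 (insert('s')): buffer="wsrgufigluwsrjxwsr" (len 18), cursors c1@2 c2@12 c3@17, authorship 111.......222..333
After op 5 (move_right): buffer="wsrgufigluwsrjxwsr" (len 18), cursors c1@3 c2@13 c3@18, authorship 111.......222..333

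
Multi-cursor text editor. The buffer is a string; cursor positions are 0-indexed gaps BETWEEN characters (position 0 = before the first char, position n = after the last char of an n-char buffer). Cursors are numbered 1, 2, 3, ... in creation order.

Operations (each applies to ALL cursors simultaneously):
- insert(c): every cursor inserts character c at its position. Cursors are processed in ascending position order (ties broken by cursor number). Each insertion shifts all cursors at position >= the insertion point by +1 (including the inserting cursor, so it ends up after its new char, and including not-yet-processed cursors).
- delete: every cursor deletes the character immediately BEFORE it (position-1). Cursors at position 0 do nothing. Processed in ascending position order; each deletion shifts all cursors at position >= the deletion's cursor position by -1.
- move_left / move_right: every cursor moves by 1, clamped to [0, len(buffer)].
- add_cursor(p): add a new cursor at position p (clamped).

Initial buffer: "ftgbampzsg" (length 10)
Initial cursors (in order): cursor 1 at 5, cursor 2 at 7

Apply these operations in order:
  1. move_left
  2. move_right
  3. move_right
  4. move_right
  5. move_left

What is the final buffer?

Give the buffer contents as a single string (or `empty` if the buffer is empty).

Answer: ftgbampzsg

Derivation:
After op 1 (move_left): buffer="ftgbampzsg" (len 10), cursors c1@4 c2@6, authorship ..........
After op 2 (move_right): buffer="ftgbampzsg" (len 10), cursors c1@5 c2@7, authorship ..........
After op 3 (move_right): buffer="ftgbampzsg" (len 10), cursors c1@6 c2@8, authorship ..........
After op 4 (move_right): buffer="ftgbampzsg" (len 10), cursors c1@7 c2@9, authorship ..........
After op 5 (move_left): buffer="ftgbampzsg" (len 10), cursors c1@6 c2@8, authorship ..........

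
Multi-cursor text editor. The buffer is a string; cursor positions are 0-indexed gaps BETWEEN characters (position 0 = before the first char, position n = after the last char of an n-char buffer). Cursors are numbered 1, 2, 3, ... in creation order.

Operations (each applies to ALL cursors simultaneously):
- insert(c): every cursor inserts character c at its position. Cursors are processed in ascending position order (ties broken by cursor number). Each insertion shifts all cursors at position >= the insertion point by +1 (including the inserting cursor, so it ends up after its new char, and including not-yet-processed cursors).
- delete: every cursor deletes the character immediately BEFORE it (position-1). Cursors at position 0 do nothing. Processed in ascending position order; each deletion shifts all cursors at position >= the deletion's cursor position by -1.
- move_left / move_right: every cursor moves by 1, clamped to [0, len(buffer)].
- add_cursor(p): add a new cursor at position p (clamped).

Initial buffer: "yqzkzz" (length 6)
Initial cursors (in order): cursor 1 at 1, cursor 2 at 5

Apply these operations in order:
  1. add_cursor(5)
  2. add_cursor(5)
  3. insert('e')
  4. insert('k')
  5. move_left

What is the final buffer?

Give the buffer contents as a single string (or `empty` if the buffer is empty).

Answer: yekqzkzeeekkkz

Derivation:
After op 1 (add_cursor(5)): buffer="yqzkzz" (len 6), cursors c1@1 c2@5 c3@5, authorship ......
After op 2 (add_cursor(5)): buffer="yqzkzz" (len 6), cursors c1@1 c2@5 c3@5 c4@5, authorship ......
After op 3 (insert('e')): buffer="yeqzkzeeez" (len 10), cursors c1@2 c2@9 c3@9 c4@9, authorship .1....234.
After op 4 (insert('k')): buffer="yekqzkzeeekkkz" (len 14), cursors c1@3 c2@13 c3@13 c4@13, authorship .11....234234.
After op 5 (move_left): buffer="yekqzkzeeekkkz" (len 14), cursors c1@2 c2@12 c3@12 c4@12, authorship .11....234234.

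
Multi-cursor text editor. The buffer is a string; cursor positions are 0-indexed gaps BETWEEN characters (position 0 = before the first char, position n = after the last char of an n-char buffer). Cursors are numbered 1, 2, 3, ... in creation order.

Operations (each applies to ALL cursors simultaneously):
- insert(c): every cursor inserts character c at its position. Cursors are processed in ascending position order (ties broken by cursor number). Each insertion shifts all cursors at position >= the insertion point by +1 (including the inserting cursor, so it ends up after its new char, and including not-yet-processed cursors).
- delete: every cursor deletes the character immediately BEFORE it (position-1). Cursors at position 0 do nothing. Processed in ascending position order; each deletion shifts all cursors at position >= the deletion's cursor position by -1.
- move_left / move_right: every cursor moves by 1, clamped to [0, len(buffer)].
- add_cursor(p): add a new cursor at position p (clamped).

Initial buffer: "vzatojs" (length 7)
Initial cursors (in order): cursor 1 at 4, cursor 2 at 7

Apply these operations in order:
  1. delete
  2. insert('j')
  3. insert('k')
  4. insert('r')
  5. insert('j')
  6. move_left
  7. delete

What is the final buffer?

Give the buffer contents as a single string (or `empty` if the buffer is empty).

Answer: vzajkjojjkj

Derivation:
After op 1 (delete): buffer="vzaoj" (len 5), cursors c1@3 c2@5, authorship .....
After op 2 (insert('j')): buffer="vzajojj" (len 7), cursors c1@4 c2@7, authorship ...1..2
After op 3 (insert('k')): buffer="vzajkojjk" (len 9), cursors c1@5 c2@9, authorship ...11..22
After op 4 (insert('r')): buffer="vzajkrojjkr" (len 11), cursors c1@6 c2@11, authorship ...111..222
After op 5 (insert('j')): buffer="vzajkrjojjkrj" (len 13), cursors c1@7 c2@13, authorship ...1111..2222
After op 6 (move_left): buffer="vzajkrjojjkrj" (len 13), cursors c1@6 c2@12, authorship ...1111..2222
After op 7 (delete): buffer="vzajkjojjkj" (len 11), cursors c1@5 c2@10, authorship ...111..222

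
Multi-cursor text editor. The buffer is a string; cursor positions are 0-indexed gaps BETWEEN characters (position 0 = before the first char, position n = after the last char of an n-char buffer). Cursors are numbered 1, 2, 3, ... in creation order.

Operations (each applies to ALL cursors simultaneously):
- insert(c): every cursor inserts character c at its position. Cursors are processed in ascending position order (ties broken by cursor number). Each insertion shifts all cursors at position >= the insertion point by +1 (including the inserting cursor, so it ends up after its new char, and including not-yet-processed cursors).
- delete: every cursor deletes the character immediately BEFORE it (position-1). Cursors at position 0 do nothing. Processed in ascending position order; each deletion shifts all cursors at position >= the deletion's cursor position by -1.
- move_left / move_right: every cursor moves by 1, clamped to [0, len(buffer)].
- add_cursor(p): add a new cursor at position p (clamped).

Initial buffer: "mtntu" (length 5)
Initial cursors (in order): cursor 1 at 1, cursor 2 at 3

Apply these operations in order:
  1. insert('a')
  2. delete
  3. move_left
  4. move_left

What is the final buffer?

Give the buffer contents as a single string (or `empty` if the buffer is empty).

Answer: mtntu

Derivation:
After op 1 (insert('a')): buffer="matnatu" (len 7), cursors c1@2 c2@5, authorship .1..2..
After op 2 (delete): buffer="mtntu" (len 5), cursors c1@1 c2@3, authorship .....
After op 3 (move_left): buffer="mtntu" (len 5), cursors c1@0 c2@2, authorship .....
After op 4 (move_left): buffer="mtntu" (len 5), cursors c1@0 c2@1, authorship .....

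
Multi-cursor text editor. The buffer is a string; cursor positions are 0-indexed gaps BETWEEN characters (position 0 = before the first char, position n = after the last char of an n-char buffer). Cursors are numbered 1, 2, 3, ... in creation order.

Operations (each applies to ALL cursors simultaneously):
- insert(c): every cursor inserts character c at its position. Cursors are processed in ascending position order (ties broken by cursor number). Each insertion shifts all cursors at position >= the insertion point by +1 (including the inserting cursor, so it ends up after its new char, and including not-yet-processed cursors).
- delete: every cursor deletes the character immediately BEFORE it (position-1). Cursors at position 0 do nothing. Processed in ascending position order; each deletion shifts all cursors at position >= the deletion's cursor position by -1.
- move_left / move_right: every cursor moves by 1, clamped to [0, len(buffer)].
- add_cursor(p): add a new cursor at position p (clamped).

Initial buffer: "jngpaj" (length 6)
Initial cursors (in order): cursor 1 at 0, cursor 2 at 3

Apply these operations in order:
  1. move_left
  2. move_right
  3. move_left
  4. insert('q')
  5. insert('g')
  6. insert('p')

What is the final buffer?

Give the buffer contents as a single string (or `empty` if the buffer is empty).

Answer: qgpjnqgpgpaj

Derivation:
After op 1 (move_left): buffer="jngpaj" (len 6), cursors c1@0 c2@2, authorship ......
After op 2 (move_right): buffer="jngpaj" (len 6), cursors c1@1 c2@3, authorship ......
After op 3 (move_left): buffer="jngpaj" (len 6), cursors c1@0 c2@2, authorship ......
After op 4 (insert('q')): buffer="qjnqgpaj" (len 8), cursors c1@1 c2@4, authorship 1..2....
After op 5 (insert('g')): buffer="qgjnqggpaj" (len 10), cursors c1@2 c2@6, authorship 11..22....
After op 6 (insert('p')): buffer="qgpjnqgpgpaj" (len 12), cursors c1@3 c2@8, authorship 111..222....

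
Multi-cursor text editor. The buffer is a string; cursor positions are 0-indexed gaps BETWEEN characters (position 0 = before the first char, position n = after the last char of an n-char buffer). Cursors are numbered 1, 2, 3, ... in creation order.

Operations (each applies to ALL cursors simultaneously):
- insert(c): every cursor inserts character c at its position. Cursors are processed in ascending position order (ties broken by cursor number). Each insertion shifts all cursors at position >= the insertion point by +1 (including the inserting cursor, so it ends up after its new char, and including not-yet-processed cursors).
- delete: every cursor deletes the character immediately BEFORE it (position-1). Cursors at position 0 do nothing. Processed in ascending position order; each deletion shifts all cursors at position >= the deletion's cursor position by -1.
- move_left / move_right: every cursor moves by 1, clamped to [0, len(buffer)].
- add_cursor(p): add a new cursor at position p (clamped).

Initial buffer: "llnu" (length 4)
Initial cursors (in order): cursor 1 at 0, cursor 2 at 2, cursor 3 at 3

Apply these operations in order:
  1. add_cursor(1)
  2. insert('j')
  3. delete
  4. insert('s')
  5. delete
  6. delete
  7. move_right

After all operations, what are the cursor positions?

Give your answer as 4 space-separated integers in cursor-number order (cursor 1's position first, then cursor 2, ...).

Answer: 1 1 1 1

Derivation:
After op 1 (add_cursor(1)): buffer="llnu" (len 4), cursors c1@0 c4@1 c2@2 c3@3, authorship ....
After op 2 (insert('j')): buffer="jljljnju" (len 8), cursors c1@1 c4@3 c2@5 c3@7, authorship 1.4.2.3.
After op 3 (delete): buffer="llnu" (len 4), cursors c1@0 c4@1 c2@2 c3@3, authorship ....
After op 4 (insert('s')): buffer="slslsnsu" (len 8), cursors c1@1 c4@3 c2@5 c3@7, authorship 1.4.2.3.
After op 5 (delete): buffer="llnu" (len 4), cursors c1@0 c4@1 c2@2 c3@3, authorship ....
After op 6 (delete): buffer="u" (len 1), cursors c1@0 c2@0 c3@0 c4@0, authorship .
After op 7 (move_right): buffer="u" (len 1), cursors c1@1 c2@1 c3@1 c4@1, authorship .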